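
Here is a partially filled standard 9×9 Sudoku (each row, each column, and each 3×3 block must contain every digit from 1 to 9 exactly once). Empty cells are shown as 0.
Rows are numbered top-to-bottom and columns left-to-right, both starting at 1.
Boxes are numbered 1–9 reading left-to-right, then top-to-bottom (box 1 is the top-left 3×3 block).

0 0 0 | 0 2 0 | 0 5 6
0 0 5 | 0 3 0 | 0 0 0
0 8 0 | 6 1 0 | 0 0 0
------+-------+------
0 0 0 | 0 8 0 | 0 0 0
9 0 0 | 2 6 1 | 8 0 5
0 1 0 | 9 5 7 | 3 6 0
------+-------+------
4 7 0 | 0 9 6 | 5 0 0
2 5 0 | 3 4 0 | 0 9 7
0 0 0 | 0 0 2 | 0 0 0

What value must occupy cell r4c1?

5

Cell r4c1 itself could take any of {3, 5, 6, 7} by direct elimination.
Consider where 5 can go in column 1.
r1c1 is out (row 1 already has a 5).
r2c1 is out (row 2 already has a 5).
r3c1 is out (box 1 already has a 5).
r6c1 is out (row 6 already has a 5).
r9c1 is out (box 7 already has a 5).
So the only cell in column 1 that can hold 5 is r4c1.
Therefore r4c1 = 5.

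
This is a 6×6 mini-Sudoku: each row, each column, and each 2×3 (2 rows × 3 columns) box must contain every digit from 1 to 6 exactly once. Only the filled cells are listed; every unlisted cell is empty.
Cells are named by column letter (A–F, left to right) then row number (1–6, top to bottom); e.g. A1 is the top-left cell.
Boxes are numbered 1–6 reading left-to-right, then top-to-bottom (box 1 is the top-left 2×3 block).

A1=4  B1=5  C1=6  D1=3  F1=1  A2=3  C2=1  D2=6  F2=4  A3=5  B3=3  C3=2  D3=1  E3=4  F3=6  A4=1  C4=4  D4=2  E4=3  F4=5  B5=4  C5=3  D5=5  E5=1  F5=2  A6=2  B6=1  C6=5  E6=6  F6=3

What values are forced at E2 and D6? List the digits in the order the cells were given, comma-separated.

For E2:
  Consider where 5 can go in row 2.
  B2 is out (column B already has a 5).
  So the only cell in row 2 that can hold 5 is E2.
  So E2 = 5.
For D6:
  Row 6 already contains {1, 2, 3, 5, 6}.
  Column D already contains {1, 2, 3, 5, 6}.
  Its 2×3 block (box 6) already contains {1, 2, 3, 5, 6}.
  The only value from 1–6 not eliminated is 4, so D6 = 4.

5,4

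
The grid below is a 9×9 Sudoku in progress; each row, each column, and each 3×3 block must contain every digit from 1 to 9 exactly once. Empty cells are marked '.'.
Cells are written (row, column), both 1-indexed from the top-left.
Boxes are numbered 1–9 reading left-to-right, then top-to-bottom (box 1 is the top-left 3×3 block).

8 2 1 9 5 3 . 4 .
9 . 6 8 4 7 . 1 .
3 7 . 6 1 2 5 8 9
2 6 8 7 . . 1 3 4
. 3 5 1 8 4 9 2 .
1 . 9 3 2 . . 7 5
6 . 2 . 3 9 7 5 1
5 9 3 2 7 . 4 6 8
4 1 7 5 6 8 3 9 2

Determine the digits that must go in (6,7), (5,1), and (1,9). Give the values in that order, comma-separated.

For (6,7):
  Consider where 8 can go in box 6.
  (5,9) is out (row 5 already has a 8).
  So the only cell in box 6 that can hold 8 is (6,7).
  So (6,7) = 8.
For (5,1):
  Row 5 already contains {1, 2, 3, 4, 5, 8, 9}.
  Column 1 already contains {1, 2, 3, 4, 5, 6, 8, 9}.
  Its 3×3 block (box 4) already contains {1, 2, 3, 5, 6, 8, 9}.
  The only value from 1–9 not eliminated is 7, so (5,1) = 7.
For (1,9):
  Consider where 7 can go in box 3.
  (1,7) is out (column 7 already has a 7).
  (2,7) is out (row 2 already has a 7).
  (2,9) is out (row 2 already has a 7).
  So the only cell in box 3 that can hold 7 is (1,9).
  So (1,9) = 7.

8,7,7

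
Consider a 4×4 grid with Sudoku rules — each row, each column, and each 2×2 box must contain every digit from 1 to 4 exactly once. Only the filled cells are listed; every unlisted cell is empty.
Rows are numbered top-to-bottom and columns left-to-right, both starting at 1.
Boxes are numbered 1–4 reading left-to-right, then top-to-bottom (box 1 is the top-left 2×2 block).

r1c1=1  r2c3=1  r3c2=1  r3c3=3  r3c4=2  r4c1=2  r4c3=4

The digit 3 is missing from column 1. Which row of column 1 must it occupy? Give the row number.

2

Consider where 3 can go in column 1.
r3c1 is out (row 3 already has a 3).
So the only cell in column 1 that can hold 3 is r2c1.
That is row 2.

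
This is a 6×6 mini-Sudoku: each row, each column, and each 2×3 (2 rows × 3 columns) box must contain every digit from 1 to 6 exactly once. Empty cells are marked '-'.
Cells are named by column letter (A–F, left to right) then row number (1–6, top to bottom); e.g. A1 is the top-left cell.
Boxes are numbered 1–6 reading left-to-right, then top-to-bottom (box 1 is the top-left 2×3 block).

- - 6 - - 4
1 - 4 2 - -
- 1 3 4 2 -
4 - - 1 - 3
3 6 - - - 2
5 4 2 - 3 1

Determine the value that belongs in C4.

Row 4 already contains {1, 3, 4}.
Column C already contains {2, 3, 4, 6}.
Its 2×3 block (box 3) already contains {1, 3, 4}.
The only value from 1–6 not eliminated is 5, so C4 = 5.

5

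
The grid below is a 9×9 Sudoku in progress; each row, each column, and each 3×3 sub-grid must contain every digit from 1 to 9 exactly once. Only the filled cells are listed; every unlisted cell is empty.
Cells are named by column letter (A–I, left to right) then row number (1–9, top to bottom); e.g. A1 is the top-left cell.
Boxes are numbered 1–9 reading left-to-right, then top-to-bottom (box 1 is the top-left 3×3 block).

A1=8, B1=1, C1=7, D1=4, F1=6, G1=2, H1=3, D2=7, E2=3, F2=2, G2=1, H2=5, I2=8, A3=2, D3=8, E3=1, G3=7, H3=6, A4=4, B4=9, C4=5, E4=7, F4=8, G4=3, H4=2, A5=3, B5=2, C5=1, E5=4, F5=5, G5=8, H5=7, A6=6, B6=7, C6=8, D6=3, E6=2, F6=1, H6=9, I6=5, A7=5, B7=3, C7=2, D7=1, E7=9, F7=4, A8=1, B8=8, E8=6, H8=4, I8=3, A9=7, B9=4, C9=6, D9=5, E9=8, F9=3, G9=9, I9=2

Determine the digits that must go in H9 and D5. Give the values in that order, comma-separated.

1,9

For H9:
  Row 9 already contains {2, 3, 4, 5, 6, 7, 8, 9}.
  Column H already contains {2, 3, 4, 5, 6, 7, 9}.
  Its 3×3 block (box 9) already contains {2, 3, 4, 9}.
  The only value from 1–9 not eliminated is 1, so H9 = 1.
For D5:
  Consider where 9 can go in column D.
  D4 is out (row 4 already has a 9).
  D8 is out (box 8 already has a 9).
  So the only cell in column D that can hold 9 is D5.
  So D5 = 9.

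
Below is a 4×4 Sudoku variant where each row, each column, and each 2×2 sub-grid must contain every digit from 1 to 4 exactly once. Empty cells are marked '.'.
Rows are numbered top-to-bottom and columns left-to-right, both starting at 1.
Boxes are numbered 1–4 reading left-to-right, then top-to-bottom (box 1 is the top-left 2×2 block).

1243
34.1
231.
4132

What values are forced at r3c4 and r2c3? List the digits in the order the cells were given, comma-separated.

For r3c4:
  Row 3 already contains {1, 2, 3}.
  Column 4 already contains {1, 2, 3}.
  Its 2×2 block (box 4) already contains {1, 2, 3}.
  The only value from 1–4 not eliminated is 4, so r3c4 = 4.
For r2c3:
  Row 2 already contains {1, 3, 4}.
  Column 3 already contains {1, 3, 4}.
  Its 2×2 block (box 2) already contains {1, 3, 4}.
  The only value from 1–4 not eliminated is 2, so r2c3 = 2.

4,2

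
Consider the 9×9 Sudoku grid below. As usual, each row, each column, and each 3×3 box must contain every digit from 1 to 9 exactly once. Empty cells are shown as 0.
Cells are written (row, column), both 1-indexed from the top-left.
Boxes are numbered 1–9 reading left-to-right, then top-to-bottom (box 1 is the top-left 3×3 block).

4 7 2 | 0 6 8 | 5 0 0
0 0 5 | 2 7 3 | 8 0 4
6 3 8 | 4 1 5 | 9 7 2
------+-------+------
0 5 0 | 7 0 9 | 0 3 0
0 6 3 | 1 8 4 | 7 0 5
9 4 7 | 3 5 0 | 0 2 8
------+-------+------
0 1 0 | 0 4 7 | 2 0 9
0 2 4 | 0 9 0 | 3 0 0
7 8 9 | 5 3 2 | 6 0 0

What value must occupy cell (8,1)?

5

Row 8 already contains {2, 3, 4, 9}.
Column 1 already contains {4, 6, 7, 9}.
Its 3×3 block (box 7) already contains {1, 2, 4, 7, 8, 9}.
The only value from 1–9 not eliminated is 5, so (8,1) = 5.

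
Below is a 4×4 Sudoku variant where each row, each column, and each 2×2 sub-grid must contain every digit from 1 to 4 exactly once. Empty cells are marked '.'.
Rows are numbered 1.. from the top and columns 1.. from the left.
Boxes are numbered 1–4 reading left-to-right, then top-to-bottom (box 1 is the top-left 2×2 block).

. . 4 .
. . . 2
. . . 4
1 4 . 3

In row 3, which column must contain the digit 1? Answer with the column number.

Consider where 1 can go in row 3.
row 3, column 1 is out (column 1 already has a 1).
row 3, column 2 is out (box 3 already has a 1).
So the only cell in row 3 that can hold 1 is row 3, column 3.
That is column 3.

3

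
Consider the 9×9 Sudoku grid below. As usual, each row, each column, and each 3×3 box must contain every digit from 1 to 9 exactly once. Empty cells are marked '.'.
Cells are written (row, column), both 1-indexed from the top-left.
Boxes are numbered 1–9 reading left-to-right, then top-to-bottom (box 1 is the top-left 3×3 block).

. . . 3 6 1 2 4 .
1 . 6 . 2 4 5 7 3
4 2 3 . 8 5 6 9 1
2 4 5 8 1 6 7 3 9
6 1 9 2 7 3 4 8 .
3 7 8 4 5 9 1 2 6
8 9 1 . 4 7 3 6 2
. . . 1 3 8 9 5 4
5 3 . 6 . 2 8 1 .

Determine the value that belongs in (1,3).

7

Row 1 already contains {1, 2, 3, 4, 6}.
Column 3 already contains {1, 3, 5, 6, 8, 9}.
Its 3×3 block (box 1) already contains {1, 2, 3, 4, 6}.
The only value from 1–9 not eliminated is 7, so (1,3) = 7.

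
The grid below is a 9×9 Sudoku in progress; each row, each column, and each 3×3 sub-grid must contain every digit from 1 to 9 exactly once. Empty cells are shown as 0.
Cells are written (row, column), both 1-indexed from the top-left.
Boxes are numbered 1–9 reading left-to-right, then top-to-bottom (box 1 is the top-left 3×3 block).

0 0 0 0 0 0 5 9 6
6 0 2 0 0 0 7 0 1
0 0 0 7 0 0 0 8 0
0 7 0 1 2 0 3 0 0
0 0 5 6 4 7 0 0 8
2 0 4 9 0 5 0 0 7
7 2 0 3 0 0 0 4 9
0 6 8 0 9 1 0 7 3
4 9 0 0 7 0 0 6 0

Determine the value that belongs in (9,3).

Cell (9,3) itself could take any of {1, 3} by direct elimination.
Consider where 3 can go in box 7.
(7,3) is out (row 7 already has a 3).
(8,1) is out (row 8 already has a 3).
So the only cell in box 7 that can hold 3 is (9,3).
Therefore (9,3) = 3.

3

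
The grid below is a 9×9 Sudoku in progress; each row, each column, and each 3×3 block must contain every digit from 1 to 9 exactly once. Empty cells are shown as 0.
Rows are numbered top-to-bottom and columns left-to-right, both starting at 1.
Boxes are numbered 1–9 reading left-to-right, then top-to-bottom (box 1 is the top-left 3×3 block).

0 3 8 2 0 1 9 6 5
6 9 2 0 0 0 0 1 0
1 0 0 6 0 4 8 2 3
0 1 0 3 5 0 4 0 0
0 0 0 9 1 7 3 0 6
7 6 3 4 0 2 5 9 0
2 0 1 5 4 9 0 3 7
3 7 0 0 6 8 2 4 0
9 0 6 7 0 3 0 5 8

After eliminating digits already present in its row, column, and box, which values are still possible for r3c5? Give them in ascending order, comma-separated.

Row 3 already contains {1, 2, 3, 4, 6, 8}.
Column 5 already contains {1, 4, 5, 6}.
Its 3×3 block (box 2) already contains {1, 2, 4, 6}.
Removing those from 1–9 leaves {7, 9} as the candidates for r3c5.

7,9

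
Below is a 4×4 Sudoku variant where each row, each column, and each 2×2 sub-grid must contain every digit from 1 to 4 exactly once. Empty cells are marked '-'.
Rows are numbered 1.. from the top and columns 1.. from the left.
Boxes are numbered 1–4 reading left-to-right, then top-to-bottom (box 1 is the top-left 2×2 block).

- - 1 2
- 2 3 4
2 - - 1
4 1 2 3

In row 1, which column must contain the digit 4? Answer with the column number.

2

Consider where 4 can go in row 1.
row 1, column 1 is out (column 1 already has a 4).
So the only cell in row 1 that can hold 4 is row 1, column 2.
That is column 2.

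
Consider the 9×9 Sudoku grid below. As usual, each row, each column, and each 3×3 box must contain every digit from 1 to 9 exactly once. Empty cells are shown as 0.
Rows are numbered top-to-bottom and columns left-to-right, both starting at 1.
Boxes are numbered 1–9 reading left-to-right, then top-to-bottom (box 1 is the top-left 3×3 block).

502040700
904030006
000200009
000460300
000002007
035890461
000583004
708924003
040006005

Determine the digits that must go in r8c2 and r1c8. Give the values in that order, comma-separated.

5,3

For r8c2:
  Consider where 5 can go in column 2.
  r1c2 is out (row 1 already has a 5). r2c2 is out (box 1 already has a 5). r3c2 is out (box 1 already has a 5). r4c2 is out (box 4 already has a 5). The remaining empty cells in column 2 are similarly blocked.
  So the only cell in column 2 that can hold 5 is r8c2.
  So r8c2 = 5.
For r1c8:
  Consider where 3 can go in row 1.
  r1c2 is out (column 2 already has a 3).
  r1c4 is out (box 2 already has a 3).
  r1c6 is out (column 6 already has a 3).
  r1c9 is out (column 9 already has a 3).
  So the only cell in row 1 that can hold 3 is r1c8.
  So r1c8 = 3.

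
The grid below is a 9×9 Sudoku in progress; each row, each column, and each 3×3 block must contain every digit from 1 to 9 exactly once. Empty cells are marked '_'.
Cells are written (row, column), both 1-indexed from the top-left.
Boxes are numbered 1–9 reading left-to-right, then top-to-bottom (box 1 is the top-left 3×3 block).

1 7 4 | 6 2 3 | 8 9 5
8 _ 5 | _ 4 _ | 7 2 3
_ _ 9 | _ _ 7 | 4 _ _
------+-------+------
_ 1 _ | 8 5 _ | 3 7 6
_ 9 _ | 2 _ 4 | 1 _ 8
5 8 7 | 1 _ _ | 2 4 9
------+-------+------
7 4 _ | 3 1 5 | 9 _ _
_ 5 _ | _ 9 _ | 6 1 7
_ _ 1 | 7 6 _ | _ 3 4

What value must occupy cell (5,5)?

7

Cell (5,5) itself could take any of {3, 7} by direct elimination.
Consider where 7 can go in box 5.
(4,6) is out (row 4 already has a 7).
(6,5) is out (row 6 already has a 7).
(6,6) is out (row 6 already has a 7).
So the only cell in box 5 that can hold 7 is (5,5).
Therefore (5,5) = 7.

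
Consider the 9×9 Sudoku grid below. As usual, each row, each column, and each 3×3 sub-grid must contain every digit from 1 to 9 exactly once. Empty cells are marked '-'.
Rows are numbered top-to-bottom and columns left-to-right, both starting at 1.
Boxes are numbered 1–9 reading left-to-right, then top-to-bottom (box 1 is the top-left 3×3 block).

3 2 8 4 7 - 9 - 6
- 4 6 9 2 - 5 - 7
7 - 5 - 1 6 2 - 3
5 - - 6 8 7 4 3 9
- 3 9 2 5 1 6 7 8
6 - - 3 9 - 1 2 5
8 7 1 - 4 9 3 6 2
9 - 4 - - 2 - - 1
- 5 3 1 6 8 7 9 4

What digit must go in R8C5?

Row 8 already contains {1, 2, 4, 9}.
Column 5 already contains {1, 2, 4, 5, 6, 7, 8, 9}.
Its 3×3 block (box 8) already contains {1, 2, 4, 6, 8, 9}.
The only value from 1–9 not eliminated is 3, so R8C5 = 3.

3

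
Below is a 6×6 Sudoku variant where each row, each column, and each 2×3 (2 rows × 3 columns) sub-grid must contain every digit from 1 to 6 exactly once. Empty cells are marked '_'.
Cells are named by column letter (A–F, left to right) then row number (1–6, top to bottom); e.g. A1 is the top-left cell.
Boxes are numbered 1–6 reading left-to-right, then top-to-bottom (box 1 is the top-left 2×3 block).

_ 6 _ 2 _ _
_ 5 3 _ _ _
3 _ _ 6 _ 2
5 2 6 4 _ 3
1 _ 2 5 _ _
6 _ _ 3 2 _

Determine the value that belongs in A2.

2

Cell A2 itself could take any of {2, 4} by direct elimination.
Consider where 2 can go in box 1.
A1 is out (row 1 already has a 2).
C1 is out (row 1 already has a 2).
So the only cell in box 1 that can hold 2 is A2.
Therefore A2 = 2.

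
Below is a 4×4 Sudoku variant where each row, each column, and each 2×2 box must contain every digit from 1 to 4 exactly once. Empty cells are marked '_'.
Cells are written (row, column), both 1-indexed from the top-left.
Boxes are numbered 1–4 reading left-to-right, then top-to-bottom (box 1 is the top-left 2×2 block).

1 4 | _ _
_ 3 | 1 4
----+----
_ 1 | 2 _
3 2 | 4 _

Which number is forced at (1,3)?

Row 1 already contains {1, 4}.
Column 3 already contains {1, 2, 4}.
Its 2×2 block (box 2) already contains {1, 4}.
The only value from 1–4 not eliminated is 3, so (1,3) = 3.

3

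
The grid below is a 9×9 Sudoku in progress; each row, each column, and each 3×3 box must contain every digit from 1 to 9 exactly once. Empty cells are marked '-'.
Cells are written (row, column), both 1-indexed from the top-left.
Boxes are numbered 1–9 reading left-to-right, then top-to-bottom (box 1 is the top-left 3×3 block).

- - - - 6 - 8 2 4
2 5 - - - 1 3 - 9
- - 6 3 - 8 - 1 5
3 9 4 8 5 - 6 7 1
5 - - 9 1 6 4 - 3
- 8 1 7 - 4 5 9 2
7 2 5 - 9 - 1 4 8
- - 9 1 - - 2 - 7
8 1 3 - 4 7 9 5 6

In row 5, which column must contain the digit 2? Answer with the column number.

3

Consider where 2 can go in row 5.
(5,2) is out (column 2 already has a 2).
(5,8) is out (column 8 already has a 2).
So the only cell in row 5 that can hold 2 is (5,3).
That is column 3.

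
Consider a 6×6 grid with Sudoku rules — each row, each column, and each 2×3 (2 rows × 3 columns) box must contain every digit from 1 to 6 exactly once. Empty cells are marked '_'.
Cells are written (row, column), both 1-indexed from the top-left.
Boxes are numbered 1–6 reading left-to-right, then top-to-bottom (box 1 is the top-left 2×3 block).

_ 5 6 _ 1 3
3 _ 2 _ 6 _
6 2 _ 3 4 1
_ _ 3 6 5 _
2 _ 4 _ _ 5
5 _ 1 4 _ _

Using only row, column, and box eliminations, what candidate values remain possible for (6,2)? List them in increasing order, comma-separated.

3,6

Row 6 already contains {1, 4, 5}.
Column 2 already contains {2, 5}.
Its 2×3 block (box 5) already contains {1, 2, 4, 5}.
Removing those from 1–6 leaves {3, 6} as the candidates for (6,2).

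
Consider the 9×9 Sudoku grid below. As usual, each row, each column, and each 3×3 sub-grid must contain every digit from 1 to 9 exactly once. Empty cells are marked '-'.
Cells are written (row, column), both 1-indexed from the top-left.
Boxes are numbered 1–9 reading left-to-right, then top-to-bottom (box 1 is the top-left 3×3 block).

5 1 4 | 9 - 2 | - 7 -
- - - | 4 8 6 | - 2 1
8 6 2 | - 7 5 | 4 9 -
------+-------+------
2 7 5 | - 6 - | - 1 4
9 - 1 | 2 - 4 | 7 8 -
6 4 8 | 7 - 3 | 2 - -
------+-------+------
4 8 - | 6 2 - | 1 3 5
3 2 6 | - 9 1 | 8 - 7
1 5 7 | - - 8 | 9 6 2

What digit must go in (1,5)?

Row 1 already contains {1, 2, 4, 5, 7, 9}.
Column 5 already contains {2, 6, 7, 8, 9}.
Its 3×3 block (box 2) already contains {2, 4, 5, 6, 7, 8, 9}.
The only value from 1–9 not eliminated is 3, so (1,5) = 3.

3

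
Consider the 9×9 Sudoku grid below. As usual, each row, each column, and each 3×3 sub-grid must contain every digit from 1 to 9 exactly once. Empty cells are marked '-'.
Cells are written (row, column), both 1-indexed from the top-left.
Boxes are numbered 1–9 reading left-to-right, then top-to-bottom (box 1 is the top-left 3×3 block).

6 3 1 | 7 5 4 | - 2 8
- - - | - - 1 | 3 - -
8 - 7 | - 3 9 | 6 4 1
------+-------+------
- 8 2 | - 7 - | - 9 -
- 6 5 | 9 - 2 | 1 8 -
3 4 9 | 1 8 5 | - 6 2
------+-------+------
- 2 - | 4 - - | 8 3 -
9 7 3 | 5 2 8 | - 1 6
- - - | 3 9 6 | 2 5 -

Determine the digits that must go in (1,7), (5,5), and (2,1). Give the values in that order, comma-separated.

For (1,7):
  Row 1 already contains {1, 2, 3, 4, 5, 6, 7, 8}.
  Column 7 already contains {1, 2, 3, 6, 8}.
  Its 3×3 block (box 3) already contains {1, 2, 3, 4, 6, 8}.
  The only value from 1–9 not eliminated is 9, so (1,7) = 9.
For (5,5):
  Row 5 already contains {1, 2, 5, 6, 8, 9}.
  Column 5 already contains {2, 3, 5, 7, 8, 9}.
  Its 3×3 block (box 5) already contains {1, 2, 5, 7, 8, 9}.
  The only value from 1–9 not eliminated is 4, so (5,5) = 4.
For (2,1):
  Consider where 2 can go in box 1.
  (2,2) is out (column 2 already has a 2).
  (2,3) is out (column 3 already has a 2).
  (3,2) is out (column 2 already has a 2).
  So the only cell in box 1 that can hold 2 is (2,1).
  So (2,1) = 2.

9,4,2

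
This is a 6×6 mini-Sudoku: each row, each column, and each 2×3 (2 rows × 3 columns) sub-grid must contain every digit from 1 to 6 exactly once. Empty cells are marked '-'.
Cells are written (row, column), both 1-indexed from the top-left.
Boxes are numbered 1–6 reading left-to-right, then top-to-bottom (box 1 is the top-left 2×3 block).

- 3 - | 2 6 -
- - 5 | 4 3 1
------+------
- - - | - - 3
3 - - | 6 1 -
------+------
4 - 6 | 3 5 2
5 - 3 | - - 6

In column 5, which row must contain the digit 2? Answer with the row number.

Consider where 2 can go in column 5.
(6,5) is out (box 6 already has a 2).
So the only cell in column 5 that can hold 2 is (3,5).
That is row 3.

3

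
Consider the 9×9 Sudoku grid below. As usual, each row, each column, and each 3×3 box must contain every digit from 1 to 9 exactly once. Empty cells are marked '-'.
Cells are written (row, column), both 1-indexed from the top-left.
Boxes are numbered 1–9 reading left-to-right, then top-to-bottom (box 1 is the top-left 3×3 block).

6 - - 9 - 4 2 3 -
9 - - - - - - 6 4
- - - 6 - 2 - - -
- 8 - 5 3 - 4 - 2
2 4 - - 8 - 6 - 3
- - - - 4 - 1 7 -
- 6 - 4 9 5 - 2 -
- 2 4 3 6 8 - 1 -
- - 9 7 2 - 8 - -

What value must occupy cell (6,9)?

Cell (6,9) itself could take any of {5, 8, 9} by direct elimination.
Consider where 8 can go in box 6.
(4,8) is out (row 4 already has a 8).
(5,8) is out (row 5 already has a 8).
So the only cell in box 6 that can hold 8 is (6,9).
Therefore (6,9) = 8.

8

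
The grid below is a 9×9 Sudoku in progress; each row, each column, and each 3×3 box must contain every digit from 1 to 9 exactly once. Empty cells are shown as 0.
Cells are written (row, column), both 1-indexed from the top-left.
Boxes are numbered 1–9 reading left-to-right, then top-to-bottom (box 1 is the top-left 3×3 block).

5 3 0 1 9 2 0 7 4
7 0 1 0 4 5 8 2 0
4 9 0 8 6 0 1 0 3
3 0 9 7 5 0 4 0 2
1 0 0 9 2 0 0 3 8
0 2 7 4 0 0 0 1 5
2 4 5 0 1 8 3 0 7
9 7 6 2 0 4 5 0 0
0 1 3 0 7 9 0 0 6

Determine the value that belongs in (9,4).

5

Row 9 already contains {1, 3, 6, 7, 9}.
Column 4 already contains {1, 2, 4, 7, 8, 9}.
Its 3×3 block (box 8) already contains {1, 2, 4, 7, 8, 9}.
The only value from 1–9 not eliminated is 5, so (9,4) = 5.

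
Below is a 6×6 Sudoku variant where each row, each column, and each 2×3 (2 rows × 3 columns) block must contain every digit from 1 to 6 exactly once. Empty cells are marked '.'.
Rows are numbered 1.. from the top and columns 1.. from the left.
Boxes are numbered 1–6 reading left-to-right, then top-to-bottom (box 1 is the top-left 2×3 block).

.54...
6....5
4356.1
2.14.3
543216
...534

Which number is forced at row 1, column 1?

3

Cell row 1, column 1 itself could take any of {1, 3} by direct elimination.
Consider where 3 can go in box 1.
row 2, column 2 is out (column 2 already has a 3).
row 2, column 3 is out (column 3 already has a 3).
So the only cell in box 1 that can hold 3 is row 1, column 1.
Therefore row 1, column 1 = 3.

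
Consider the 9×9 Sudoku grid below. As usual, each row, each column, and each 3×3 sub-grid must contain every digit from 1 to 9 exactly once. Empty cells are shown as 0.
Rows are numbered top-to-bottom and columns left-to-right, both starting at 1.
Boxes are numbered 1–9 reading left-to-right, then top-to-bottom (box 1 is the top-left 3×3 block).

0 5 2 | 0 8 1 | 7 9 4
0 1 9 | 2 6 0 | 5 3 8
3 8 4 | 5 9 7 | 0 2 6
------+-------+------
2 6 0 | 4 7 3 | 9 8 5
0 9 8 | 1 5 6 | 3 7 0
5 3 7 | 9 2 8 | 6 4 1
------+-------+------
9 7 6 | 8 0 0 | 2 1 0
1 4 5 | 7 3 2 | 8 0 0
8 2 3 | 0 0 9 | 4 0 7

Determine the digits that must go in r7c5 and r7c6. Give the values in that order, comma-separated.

4,5

For r7c5:
  Row 7 already contains {1, 2, 6, 7, 8, 9}.
  Column 5 already contains {2, 3, 5, 6, 7, 8, 9}.
  Its 3×3 block (box 8) already contains {2, 3, 7, 8, 9}.
  The only value from 1–9 not eliminated is 4, so r7c5 = 4.
For r7c6:
  Consider where 5 can go in column 6.
  r2c6 is out (row 2 already has a 5).
  So the only cell in column 6 that can hold 5 is r7c6.
  So r7c6 = 5.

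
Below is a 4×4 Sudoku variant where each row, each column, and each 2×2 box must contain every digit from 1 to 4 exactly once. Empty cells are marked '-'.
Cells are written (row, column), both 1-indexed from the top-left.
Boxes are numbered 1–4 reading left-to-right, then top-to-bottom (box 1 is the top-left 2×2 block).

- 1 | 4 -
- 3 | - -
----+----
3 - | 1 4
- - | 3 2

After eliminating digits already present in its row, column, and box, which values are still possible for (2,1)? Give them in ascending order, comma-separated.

Row 2 already contains {3}.
Column 1 already contains {3}.
Its 2×2 block (box 1) already contains {1, 3}.
Removing those from 1–4 leaves {2, 4} as the candidates for (2,1).

2,4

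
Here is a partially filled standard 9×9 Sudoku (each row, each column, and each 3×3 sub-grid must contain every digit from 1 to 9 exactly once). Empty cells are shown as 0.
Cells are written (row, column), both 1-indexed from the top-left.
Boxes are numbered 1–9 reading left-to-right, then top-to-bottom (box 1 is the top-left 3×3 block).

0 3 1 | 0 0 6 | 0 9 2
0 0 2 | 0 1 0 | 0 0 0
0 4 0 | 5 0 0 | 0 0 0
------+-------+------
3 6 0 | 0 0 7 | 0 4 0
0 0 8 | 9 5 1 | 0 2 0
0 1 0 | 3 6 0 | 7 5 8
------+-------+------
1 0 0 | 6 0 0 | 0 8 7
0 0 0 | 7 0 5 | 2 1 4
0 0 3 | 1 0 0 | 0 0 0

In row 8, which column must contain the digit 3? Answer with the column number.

5

Consider where 3 can go in row 8.
(8,1) is out (column 1 already has a 3).
(8,2) is out (column 2 already has a 3).
(8,3) is out (column 3 already has a 3).
So the only cell in row 8 that can hold 3 is (8,5).
That is column 5.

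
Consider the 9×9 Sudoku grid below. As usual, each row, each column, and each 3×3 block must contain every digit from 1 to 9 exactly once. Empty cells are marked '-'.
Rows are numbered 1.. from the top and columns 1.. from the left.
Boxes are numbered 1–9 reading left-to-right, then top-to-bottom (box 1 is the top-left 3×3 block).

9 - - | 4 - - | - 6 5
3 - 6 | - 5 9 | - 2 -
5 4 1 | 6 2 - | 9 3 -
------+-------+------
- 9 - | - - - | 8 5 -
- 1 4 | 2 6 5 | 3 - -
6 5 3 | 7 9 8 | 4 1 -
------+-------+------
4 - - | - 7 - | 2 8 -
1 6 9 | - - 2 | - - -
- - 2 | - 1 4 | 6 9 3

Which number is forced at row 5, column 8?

7

Row 5 already contains {1, 2, 3, 4, 5, 6}.
Column 8 already contains {1, 2, 3, 5, 6, 8, 9}.
Its 3×3 block (box 6) already contains {1, 3, 4, 5, 8}.
The only value from 1–9 not eliminated is 7, so row 5, column 8 = 7.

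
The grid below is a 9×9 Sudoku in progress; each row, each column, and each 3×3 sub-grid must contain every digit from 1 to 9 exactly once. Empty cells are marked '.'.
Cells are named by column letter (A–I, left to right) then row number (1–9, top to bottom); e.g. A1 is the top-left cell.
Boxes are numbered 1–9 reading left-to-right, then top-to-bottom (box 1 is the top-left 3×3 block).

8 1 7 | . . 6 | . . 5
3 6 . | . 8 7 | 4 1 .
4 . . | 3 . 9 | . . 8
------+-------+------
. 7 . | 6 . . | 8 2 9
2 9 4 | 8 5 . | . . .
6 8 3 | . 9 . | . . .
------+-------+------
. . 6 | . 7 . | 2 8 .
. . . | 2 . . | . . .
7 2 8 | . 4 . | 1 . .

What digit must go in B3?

Row 3 already contains {3, 4, 8, 9}.
Column B already contains {1, 2, 6, 7, 8, 9}.
Its 3×3 block (box 1) already contains {1, 3, 4, 6, 7, 8}.
The only value from 1–9 not eliminated is 5, so B3 = 5.

5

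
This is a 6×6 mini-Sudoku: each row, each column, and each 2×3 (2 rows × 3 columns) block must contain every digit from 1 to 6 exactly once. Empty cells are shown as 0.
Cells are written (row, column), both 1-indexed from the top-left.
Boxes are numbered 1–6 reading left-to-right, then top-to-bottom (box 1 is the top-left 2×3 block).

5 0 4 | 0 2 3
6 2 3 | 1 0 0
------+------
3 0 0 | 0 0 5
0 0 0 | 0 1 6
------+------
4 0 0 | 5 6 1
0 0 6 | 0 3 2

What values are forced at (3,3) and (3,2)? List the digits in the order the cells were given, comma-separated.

1,6

For (3,3):
  Consider where 1 can go in column 3.
  (4,3) is out (row 4 already has a 1).
  (5,3) is out (row 5 already has a 1).
  So the only cell in column 3 that can hold 1 is (3,3).
  So (3,3) = 1.
For (3,2):
  Consider where 6 can go in column 2.
  (1,2) is out (box 1 already has a 6).
  (4,2) is out (row 4 already has a 6).
  (5,2) is out (row 5 already has a 6).
  (6,2) is out (row 6 already has a 6).
  So the only cell in column 2 that can hold 6 is (3,2).
  So (3,2) = 6.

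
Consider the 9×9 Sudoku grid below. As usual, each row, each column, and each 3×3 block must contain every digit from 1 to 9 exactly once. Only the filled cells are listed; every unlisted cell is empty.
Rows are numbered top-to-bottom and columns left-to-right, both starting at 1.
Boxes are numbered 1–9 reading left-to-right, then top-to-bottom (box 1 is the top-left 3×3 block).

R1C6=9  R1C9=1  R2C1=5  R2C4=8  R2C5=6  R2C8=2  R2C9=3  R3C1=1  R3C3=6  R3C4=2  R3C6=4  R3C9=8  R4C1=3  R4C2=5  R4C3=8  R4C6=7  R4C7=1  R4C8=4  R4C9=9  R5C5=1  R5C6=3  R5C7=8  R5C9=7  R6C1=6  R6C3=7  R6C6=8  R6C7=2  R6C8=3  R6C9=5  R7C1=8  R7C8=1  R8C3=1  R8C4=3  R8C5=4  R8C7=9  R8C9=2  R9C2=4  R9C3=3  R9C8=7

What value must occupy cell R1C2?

Cell R1C2 itself could take any of {2, 3, 7, 8} by direct elimination.
Consider where 8 can go in box 1.
R1C1 is out (column 1 already has a 8).
R1C3 is out (column 3 already has a 8).
R2C2 is out (row 2 already has a 8).
R2C3 is out (row 2 already has a 8).
R3C2 is out (row 3 already has a 8).
So the only cell in box 1 that can hold 8 is R1C2.
Therefore R1C2 = 8.

8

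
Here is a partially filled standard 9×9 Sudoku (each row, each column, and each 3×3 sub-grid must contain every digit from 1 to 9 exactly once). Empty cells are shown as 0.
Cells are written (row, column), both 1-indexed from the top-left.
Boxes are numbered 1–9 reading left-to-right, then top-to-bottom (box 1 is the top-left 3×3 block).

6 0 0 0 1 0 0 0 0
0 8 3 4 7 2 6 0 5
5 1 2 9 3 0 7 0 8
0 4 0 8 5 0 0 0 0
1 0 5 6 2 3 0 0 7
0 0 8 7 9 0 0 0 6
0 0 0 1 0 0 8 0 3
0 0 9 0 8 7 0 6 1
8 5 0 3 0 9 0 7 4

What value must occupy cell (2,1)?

Row 2 already contains {2, 3, 4, 5, 6, 7, 8}.
Column 1 already contains {1, 5, 6, 8}.
Its 3×3 block (box 1) already contains {1, 2, 3, 5, 6, 8}.
The only value from 1–9 not eliminated is 9, so (2,1) = 9.

9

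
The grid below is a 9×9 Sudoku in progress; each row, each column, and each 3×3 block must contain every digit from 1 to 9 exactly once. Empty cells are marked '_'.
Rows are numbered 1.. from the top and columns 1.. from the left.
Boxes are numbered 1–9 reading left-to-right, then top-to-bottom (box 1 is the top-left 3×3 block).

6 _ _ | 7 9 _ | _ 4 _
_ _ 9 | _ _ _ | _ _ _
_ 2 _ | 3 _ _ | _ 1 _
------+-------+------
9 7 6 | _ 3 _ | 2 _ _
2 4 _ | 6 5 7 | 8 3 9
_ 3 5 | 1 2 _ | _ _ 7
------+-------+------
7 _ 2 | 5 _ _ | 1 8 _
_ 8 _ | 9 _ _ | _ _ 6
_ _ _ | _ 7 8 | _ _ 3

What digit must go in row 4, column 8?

Row 4 already contains {2, 3, 6, 7, 9}.
Column 8 already contains {1, 3, 4, 8}.
Its 3×3 block (box 6) already contains {2, 3, 7, 8, 9}.
The only value from 1–9 not eliminated is 5, so row 4, column 8 = 5.

5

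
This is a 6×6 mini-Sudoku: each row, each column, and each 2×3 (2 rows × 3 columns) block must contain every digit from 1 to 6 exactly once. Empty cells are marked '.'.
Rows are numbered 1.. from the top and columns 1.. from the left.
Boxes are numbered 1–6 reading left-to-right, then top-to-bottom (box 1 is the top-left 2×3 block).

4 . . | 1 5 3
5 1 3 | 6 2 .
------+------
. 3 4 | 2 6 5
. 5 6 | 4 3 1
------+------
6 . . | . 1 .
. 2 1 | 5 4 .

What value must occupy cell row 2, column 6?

4

Row 2 already contains {1, 2, 3, 5, 6}.
Column 6 already contains {1, 3, 5}.
Its 2×3 block (box 2) already contains {1, 2, 3, 5, 6}.
The only value from 1–6 not eliminated is 4, so row 2, column 6 = 4.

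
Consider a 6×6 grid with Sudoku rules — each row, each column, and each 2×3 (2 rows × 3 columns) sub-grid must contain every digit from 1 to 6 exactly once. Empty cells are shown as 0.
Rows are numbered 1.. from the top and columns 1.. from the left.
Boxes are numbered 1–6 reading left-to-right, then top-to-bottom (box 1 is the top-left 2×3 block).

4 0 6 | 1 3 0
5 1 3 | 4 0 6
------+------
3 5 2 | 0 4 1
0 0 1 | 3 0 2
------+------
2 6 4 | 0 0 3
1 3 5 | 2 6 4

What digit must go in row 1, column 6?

5

Row 1 already contains {1, 3, 4, 6}.
Column 6 already contains {1, 2, 3, 4, 6}.
Its 2×3 block (box 2) already contains {1, 3, 4, 6}.
The only value from 1–6 not eliminated is 5, so row 1, column 6 = 5.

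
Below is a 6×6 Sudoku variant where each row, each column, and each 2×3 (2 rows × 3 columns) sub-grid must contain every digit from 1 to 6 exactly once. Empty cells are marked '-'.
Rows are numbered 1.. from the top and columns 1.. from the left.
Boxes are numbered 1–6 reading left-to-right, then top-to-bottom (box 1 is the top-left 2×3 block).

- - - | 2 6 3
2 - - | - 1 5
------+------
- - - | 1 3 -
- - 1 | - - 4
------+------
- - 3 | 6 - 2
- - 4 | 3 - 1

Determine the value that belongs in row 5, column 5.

Cell row 5, column 5 itself could take any of {4, 5} by direct elimination.
Consider where 4 can go in column 5.
row 4, column 5 is out (row 4 already has a 4).
row 6, column 5 is out (row 6 already has a 4).
So the only cell in column 5 that can hold 4 is row 5, column 5.
Therefore row 5, column 5 = 4.

4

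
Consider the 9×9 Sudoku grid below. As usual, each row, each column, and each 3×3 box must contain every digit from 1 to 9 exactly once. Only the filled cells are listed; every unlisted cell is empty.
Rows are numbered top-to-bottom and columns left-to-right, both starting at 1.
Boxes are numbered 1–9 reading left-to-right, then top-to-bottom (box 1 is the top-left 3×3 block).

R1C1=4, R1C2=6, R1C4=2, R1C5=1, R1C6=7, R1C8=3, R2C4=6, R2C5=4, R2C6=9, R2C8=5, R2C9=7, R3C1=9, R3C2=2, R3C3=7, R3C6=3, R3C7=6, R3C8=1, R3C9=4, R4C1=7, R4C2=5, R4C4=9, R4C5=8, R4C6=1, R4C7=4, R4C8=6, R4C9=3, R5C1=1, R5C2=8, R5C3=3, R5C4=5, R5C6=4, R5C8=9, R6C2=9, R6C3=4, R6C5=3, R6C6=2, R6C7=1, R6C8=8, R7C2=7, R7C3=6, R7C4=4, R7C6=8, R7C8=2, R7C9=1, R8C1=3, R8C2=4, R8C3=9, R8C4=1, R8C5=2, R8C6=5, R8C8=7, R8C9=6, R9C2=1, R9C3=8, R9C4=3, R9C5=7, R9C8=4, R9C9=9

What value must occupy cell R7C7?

Cell R7C7 itself could take any of {3, 5} by direct elimination.
Consider where 3 can go in row 7.
R7C1 is out (column 1 already has a 3).
R7C5 is out (column 5 already has a 3).
So the only cell in row 7 that can hold 3 is R7C7.
Therefore R7C7 = 3.

3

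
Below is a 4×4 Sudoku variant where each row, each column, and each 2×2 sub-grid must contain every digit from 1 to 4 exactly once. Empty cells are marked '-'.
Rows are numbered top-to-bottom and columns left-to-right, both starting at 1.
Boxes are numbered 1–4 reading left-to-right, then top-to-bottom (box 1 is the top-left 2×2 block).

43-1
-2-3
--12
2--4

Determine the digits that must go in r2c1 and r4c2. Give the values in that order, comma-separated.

For r2c1:
  Row 2 already contains {2, 3}.
  Column 1 already contains {2, 4}.
  Its 2×2 block (box 1) already contains {2, 3, 4}.
  The only value from 1–4 not eliminated is 1, so r2c1 = 1.
For r4c2:
  Row 4 already contains {2, 4}.
  Column 2 already contains {2, 3}.
  Its 2×2 block (box 3) already contains {2}.
  The only value from 1–4 not eliminated is 1, so r4c2 = 1.

1,1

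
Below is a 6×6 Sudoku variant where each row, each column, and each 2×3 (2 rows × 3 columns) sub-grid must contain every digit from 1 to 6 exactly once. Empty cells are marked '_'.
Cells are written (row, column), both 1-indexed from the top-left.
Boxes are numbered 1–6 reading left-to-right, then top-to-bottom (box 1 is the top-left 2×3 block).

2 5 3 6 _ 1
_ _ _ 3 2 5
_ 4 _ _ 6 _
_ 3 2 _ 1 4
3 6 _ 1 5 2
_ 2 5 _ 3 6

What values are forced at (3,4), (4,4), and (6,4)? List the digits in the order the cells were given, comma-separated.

For (3,4):
  Consider where 2 can go in box 4.
  (3,6) is out (column 6 already has a 2).
  (4,4) is out (row 4 already has a 2).
  So the only cell in box 4 that can hold 2 is (3,4).
  So (3,4) = 2.
For (4,4):
  Row 4 already contains {1, 2, 3, 4}.
  Column 4 already contains {1, 3, 6}.
  Its 2×3 block (box 4) already contains {1, 4, 6}.
  The only value from 1–6 not eliminated is 5, so (4,4) = 5.
For (6,4):
  Row 6 already contains {2, 3, 5, 6}.
  Column 4 already contains {1, 3, 6}.
  Its 2×3 block (box 6) already contains {1, 2, 3, 5, 6}.
  The only value from 1–6 not eliminated is 4, so (6,4) = 4.

2,5,4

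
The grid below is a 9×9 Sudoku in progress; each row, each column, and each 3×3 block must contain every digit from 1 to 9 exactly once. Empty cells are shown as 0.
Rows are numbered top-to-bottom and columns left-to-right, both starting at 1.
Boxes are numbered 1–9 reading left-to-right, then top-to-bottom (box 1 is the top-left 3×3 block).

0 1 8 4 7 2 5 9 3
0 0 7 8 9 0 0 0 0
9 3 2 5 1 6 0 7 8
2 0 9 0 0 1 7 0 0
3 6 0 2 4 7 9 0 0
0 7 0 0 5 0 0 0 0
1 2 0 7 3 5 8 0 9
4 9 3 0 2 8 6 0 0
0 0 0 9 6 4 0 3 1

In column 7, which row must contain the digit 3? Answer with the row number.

Consider where 3 can go in column 7.
r2c7 is out (box 3 already has a 3).
r3c7 is out (row 3 already has a 3).
r9c7 is out (row 9 already has a 3).
So the only cell in column 7 that can hold 3 is r6c7.
That is row 6.

6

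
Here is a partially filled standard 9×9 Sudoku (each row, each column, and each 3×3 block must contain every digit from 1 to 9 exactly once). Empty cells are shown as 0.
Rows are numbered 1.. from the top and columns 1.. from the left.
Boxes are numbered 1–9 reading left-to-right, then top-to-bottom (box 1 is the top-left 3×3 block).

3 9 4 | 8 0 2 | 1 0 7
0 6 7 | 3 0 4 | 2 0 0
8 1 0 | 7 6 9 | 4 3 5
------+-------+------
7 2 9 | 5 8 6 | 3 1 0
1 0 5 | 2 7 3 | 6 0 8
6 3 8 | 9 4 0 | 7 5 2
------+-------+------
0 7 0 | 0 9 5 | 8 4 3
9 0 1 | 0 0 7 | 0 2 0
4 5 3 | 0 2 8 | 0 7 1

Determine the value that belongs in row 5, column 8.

Row 5 already contains {1, 2, 3, 5, 6, 7, 8}.
Column 8 already contains {1, 2, 3, 4, 5, 7}.
Its 3×3 block (box 6) already contains {1, 2, 3, 5, 6, 7, 8}.
The only value from 1–9 not eliminated is 9, so row 5, column 8 = 9.

9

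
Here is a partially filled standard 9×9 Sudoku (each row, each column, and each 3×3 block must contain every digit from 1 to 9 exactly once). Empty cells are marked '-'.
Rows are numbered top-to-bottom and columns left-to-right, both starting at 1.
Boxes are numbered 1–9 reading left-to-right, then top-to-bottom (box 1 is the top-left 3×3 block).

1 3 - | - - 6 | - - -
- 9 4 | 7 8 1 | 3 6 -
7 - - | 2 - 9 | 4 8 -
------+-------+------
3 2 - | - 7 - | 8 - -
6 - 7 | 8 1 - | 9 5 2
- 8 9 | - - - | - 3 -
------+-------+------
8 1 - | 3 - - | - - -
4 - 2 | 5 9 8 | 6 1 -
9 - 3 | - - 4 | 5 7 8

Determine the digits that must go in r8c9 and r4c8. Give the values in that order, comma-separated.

3,4

For r8c9:
  Row 8 already contains {1, 2, 4, 5, 6, 8, 9}.
  Column 9 already contains {2, 8}.
  Its 3×3 block (box 9) already contains {1, 5, 6, 7, 8}.
  The only value from 1–9 not eliminated is 3, so r8c9 = 3.
For r4c8:
  Row 4 already contains {2, 3, 7, 8}.
  Column 8 already contains {1, 3, 5, 6, 7, 8}.
  Its 3×3 block (box 6) already contains {2, 3, 5, 8, 9}.
  The only value from 1–9 not eliminated is 4, so r4c8 = 4.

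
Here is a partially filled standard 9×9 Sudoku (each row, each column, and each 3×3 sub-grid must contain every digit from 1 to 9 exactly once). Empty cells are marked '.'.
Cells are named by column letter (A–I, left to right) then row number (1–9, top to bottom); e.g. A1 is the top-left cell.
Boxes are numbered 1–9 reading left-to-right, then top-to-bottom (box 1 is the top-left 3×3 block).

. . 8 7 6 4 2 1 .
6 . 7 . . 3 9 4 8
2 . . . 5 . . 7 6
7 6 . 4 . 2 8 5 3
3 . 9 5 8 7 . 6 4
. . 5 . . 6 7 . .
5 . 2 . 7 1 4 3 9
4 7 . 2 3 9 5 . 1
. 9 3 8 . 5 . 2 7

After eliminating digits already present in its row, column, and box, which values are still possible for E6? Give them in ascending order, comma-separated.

Row 6 already contains {5, 6, 7}.
Column E already contains {3, 5, 6, 7, 8}.
Its 3×3 block (box 5) already contains {2, 4, 5, 6, 7, 8}.
Removing those from 1–9 leaves {1, 9} as the candidates for E6.

1,9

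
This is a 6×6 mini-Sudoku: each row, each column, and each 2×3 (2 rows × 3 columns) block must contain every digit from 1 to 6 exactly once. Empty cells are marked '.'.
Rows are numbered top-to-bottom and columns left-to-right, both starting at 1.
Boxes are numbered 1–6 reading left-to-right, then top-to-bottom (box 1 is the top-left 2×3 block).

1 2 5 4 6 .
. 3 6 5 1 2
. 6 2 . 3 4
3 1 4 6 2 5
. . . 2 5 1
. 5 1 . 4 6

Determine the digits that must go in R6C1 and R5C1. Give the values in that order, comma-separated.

2,6

For R6C1:
  Row 6 already contains {1, 4, 5, 6}.
  Column 1 already contains {1, 3}.
  Its 2×3 block (box 5) already contains {1, 5}.
  The only value from 1–6 not eliminated is 2, so R6C1 = 2.
For R5C1:
  Consider where 6 can go in column 1.
  R2C1 is out (row 2 already has a 6).
  R3C1 is out (row 3 already has a 6).
  R6C1 is out (row 6 already has a 6).
  So the only cell in column 1 that can hold 6 is R5C1.
  So R5C1 = 6.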